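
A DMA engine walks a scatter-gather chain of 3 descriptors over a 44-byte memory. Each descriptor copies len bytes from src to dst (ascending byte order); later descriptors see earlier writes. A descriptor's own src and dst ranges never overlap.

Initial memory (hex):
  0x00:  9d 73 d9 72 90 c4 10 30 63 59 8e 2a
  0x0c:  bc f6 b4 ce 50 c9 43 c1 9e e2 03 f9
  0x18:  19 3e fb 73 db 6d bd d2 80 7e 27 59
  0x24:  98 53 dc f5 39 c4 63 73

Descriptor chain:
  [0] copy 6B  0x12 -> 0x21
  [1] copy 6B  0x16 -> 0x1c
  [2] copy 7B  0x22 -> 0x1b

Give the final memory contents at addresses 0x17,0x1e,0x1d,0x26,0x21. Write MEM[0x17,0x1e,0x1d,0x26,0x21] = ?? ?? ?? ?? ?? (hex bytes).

MEM[0x17,0x1e,0x1d,0x26,0x21] = f9 03 e2 f9 39

#0 dst[0x21+6] := {0x43,0xc1,0x9e,0xe2,0x03,0xf9}
#1 dst[0x1c+6] := {0x03,0xf9,0x19,0x3e,0xfb,0x73}
#2 dst[0x1b+7] := {0xc1,0x9e,0xe2,0x03,0xf9,0xf5,0x39}
query mem[0x17]=0xf9, mem[0x1e]=0x03, mem[0x1d]=0xe2, mem[0x26]=0xf9, mem[0x21]=0x39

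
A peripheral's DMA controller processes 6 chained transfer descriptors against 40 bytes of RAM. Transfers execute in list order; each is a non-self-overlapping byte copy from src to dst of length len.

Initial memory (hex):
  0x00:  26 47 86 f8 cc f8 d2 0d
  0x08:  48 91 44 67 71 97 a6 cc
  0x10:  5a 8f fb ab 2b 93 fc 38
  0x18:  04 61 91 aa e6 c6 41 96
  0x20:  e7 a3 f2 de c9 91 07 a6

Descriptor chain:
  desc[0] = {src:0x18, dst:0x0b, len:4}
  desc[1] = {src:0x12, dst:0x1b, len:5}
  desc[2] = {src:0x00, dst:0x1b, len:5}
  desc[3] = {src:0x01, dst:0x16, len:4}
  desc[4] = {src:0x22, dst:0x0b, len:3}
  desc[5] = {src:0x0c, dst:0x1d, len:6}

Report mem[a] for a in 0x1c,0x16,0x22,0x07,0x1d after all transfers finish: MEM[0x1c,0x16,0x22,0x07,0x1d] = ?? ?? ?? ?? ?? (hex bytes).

[0] 0x18->0x0b len=4 : 04 61 91 aa
[1] 0x12->0x1b len=5 : fb ab 2b 93 fc
[2] 0x00->0x1b len=5 : 26 47 86 f8 cc
[3] 0x01->0x16 len=4 : 47 86 f8 cc
[4] 0x22->0x0b len=3 : f2 de c9
[5] 0x0c->0x1d len=6 : de c9 aa cc 5a 8f
query mem[0x1c]=0x47, mem[0x16]=0x47, mem[0x22]=0x8f, mem[0x07]=0x0d, mem[0x1d]=0xde

MEM[0x1c,0x16,0x22,0x07,0x1d] = 47 47 8f 0d de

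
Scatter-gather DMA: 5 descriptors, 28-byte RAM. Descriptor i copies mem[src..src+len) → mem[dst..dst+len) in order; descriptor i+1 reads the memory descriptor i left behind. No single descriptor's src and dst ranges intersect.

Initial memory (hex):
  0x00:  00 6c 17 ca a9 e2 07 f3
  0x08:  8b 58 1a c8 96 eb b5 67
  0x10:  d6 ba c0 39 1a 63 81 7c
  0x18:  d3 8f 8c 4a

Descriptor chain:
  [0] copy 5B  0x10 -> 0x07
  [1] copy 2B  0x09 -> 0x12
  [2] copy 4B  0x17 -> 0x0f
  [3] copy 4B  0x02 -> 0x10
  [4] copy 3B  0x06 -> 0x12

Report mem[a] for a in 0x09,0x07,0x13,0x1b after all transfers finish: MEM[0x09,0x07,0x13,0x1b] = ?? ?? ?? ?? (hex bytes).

  after D0: wrote 5B at 0x07 = d6bac0391a
  after D1: wrote 2B at 0x12 = c039
  after D2: wrote 4B at 0x0f = 7cd38f8c
  after D3: wrote 4B at 0x10 = 17caa9e2
  after D4: wrote 3B at 0x12 = 07d6ba
query mem[0x09]=0xc0, mem[0x07]=0xd6, mem[0x13]=0xd6, mem[0x1b]=0x4a

MEM[0x09,0x07,0x13,0x1b] = c0 d6 d6 4a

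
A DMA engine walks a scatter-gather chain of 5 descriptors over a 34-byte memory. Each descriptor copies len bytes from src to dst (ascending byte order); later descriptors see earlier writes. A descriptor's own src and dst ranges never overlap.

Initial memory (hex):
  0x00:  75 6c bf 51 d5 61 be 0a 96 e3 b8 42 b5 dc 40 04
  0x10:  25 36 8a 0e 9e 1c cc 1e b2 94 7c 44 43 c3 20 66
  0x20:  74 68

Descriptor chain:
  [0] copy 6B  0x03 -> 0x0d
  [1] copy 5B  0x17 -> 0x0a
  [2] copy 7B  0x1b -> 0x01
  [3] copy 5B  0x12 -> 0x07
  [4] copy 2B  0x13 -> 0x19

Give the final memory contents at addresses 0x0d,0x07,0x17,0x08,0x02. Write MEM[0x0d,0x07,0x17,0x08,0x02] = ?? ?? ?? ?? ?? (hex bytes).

#0 dst[0x0d+6] := {0x51,0xd5,0x61,0xbe,0x0a,0x96}
#1 dst[0x0a+5] := {0x1e,0xb2,0x94,0x7c,0x44}
#2 dst[0x01+7] := {0x44,0x43,0xc3,0x20,0x66,0x74,0x68}
#3 dst[0x07+5] := {0x96,0x0e,0x9e,0x1c,0xcc}
#4 dst[0x19+2] := {0x0e,0x9e}
query mem[0x0d]=0x7c, mem[0x07]=0x96, mem[0x17]=0x1e, mem[0x08]=0x0e, mem[0x02]=0x43

MEM[0x0d,0x07,0x17,0x08,0x02] = 7c 96 1e 0e 43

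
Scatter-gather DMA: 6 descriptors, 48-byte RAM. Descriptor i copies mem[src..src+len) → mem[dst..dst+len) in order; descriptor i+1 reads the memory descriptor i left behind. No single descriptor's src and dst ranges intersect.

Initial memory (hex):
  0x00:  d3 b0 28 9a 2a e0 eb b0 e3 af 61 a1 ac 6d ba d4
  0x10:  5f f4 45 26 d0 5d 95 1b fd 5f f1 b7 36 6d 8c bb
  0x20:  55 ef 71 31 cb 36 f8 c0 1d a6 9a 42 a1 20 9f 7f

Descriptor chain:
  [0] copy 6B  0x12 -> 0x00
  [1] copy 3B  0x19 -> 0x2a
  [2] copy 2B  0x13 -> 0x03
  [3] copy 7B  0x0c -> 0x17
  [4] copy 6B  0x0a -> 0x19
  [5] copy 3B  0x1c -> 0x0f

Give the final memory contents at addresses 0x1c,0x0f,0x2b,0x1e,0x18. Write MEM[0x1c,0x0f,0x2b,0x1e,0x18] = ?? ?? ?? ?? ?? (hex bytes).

MEM[0x1c,0x0f,0x2b,0x1e,0x18] = 6d 6d f1 d4 6d

D0: mem[0x00..0x05] <- [45 26 d0 5d 95 1b]
D1: mem[0x2a..0x2c] <- [5f f1 b7]
D2: mem[0x03..0x04] <- [26 d0]
D3: mem[0x17..0x1d] <- [ac 6d ba d4 5f f4 45]
D4: mem[0x19..0x1e] <- [61 a1 ac 6d ba d4]
D5: mem[0x0f..0x11] <- [6d ba d4]
query mem[0x1c]=0x6d, mem[0x0f]=0x6d, mem[0x2b]=0xf1, mem[0x1e]=0xd4, mem[0x18]=0x6d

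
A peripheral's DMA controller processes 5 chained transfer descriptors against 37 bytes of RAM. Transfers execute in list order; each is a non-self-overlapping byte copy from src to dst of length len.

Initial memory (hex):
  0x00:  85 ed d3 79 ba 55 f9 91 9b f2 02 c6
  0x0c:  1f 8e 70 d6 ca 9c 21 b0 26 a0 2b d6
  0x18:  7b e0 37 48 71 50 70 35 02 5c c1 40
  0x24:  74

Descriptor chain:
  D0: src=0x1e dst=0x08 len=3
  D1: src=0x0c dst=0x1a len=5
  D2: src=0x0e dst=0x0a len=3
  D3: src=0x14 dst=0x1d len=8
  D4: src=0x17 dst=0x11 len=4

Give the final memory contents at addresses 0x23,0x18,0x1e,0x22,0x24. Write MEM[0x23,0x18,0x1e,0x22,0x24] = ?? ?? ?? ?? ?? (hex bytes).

[0] 0x1e->0x08 len=3 : 70 35 02
[1] 0x0c->0x1a len=5 : 1f 8e 70 d6 ca
[2] 0x0e->0x0a len=3 : 70 d6 ca
[3] 0x14->0x1d len=8 : 26 a0 2b d6 7b e0 1f 8e
[4] 0x17->0x11 len=4 : d6 7b e0 1f
query mem[0x23]=0x1f, mem[0x18]=0x7b, mem[0x1e]=0xa0, mem[0x22]=0xe0, mem[0x24]=0x8e

MEM[0x23,0x18,0x1e,0x22,0x24] = 1f 7b a0 e0 8e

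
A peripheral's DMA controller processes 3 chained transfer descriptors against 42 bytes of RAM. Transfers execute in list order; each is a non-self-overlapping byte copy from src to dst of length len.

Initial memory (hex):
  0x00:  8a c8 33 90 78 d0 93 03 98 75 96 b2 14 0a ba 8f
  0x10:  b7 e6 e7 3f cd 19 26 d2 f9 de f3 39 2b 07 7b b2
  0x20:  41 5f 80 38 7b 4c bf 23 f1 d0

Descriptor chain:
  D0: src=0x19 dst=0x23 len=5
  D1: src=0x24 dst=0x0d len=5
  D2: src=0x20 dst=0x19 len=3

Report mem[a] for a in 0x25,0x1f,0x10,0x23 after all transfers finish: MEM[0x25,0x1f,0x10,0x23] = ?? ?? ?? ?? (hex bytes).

#0 dst[0x23+5] := {0xde,0xf3,0x39,0x2b,0x07}
#1 dst[0x0d+5] := {0xf3,0x39,0x2b,0x07,0xf1}
#2 dst[0x19+3] := {0x41,0x5f,0x80}
query mem[0x25]=0x39, mem[0x1f]=0xb2, mem[0x10]=0x07, mem[0x23]=0xde

MEM[0x25,0x1f,0x10,0x23] = 39 b2 07 de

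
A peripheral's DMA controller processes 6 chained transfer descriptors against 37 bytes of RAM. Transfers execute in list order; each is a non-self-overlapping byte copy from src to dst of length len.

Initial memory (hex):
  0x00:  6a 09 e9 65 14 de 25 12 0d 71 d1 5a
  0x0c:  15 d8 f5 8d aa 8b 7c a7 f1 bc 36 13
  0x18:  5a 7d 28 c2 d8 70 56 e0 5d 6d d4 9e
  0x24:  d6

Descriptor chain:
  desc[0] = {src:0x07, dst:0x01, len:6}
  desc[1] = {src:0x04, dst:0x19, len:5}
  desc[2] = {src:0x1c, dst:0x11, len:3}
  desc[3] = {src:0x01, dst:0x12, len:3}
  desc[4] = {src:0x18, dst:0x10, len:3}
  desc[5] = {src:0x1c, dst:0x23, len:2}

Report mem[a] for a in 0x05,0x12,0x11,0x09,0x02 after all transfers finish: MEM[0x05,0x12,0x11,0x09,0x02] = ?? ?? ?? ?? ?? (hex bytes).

  after D0: wrote 6B at 0x01 = 120d71d15a15
  after D1: wrote 5B at 0x19 = d15a15120d
  after D2: wrote 3B at 0x11 = 120d56
  after D3: wrote 3B at 0x12 = 120d71
  after D4: wrote 3B at 0x10 = 5ad15a
  after D5: wrote 2B at 0x23 = 120d
query mem[0x05]=0x5a, mem[0x12]=0x5a, mem[0x11]=0xd1, mem[0x09]=0x71, mem[0x02]=0x0d

MEM[0x05,0x12,0x11,0x09,0x02] = 5a 5a d1 71 0d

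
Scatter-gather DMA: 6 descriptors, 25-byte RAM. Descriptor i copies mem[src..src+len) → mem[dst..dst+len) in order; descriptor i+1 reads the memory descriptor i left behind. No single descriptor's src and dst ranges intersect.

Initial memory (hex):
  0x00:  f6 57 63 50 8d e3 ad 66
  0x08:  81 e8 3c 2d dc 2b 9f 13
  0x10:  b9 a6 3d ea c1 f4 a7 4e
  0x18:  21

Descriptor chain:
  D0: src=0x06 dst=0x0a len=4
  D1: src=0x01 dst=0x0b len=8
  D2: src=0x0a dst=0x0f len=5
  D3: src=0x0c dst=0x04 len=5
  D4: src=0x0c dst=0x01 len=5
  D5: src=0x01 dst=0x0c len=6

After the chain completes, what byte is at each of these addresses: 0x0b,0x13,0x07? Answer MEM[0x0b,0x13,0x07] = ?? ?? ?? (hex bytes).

[0] 0x06->0x0a len=4 : ad 66 81 e8
[1] 0x01->0x0b len=8 : 57 63 50 8d e3 ad 66 81
[2] 0x0a->0x0f len=5 : ad 57 63 50 8d
[3] 0x0c->0x04 len=5 : 63 50 8d ad 57
[4] 0x0c->0x01 len=5 : 63 50 8d ad 57
[5] 0x01->0x0c len=6 : 63 50 8d ad 57 8d
query mem[0x0b]=0x57, mem[0x13]=0x8d, mem[0x07]=0xad

MEM[0x0b,0x13,0x07] = 57 8d ad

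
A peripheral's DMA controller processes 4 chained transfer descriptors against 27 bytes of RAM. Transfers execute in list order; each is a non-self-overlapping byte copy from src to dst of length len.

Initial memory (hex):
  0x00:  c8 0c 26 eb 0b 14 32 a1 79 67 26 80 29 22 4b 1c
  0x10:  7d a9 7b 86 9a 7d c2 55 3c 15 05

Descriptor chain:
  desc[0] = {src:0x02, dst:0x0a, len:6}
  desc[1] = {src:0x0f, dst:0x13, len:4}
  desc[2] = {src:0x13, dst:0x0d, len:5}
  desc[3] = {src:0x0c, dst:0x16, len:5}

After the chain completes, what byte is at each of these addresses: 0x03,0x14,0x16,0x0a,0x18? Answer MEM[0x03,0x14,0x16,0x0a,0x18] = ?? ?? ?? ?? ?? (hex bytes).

  after D0: wrote 6B at 0x0a = 26eb0b1432a1
  after D1: wrote 4B at 0x13 = a17da97b
  after D2: wrote 5B at 0x0d = a17da97b55
  after D3: wrote 5B at 0x16 = 0ba17da97b
query mem[0x03]=0xeb, mem[0x14]=0x7d, mem[0x16]=0x0b, mem[0x0a]=0x26, mem[0x18]=0x7d

MEM[0x03,0x14,0x16,0x0a,0x18] = eb 7d 0b 26 7d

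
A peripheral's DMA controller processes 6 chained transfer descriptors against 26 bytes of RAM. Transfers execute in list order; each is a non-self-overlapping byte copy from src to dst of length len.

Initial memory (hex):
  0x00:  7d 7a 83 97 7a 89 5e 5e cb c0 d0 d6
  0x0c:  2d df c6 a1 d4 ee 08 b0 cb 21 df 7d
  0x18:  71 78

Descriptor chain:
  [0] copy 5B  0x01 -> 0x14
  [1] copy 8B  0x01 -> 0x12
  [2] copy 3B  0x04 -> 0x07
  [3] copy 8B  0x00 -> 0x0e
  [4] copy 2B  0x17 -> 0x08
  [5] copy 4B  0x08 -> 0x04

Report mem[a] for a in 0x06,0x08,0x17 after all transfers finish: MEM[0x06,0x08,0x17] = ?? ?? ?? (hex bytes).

[0] 0x01->0x14 len=5 : 7a 83 97 7a 89
[1] 0x01->0x12 len=8 : 7a 83 97 7a 89 5e 5e cb
[2] 0x04->0x07 len=3 : 7a 89 5e
[3] 0x00->0x0e len=8 : 7d 7a 83 97 7a 89 5e 7a
[4] 0x17->0x08 len=2 : 5e 5e
[5] 0x08->0x04 len=4 : 5e 5e d0 d6
query mem[0x06]=0xd0, mem[0x08]=0x5e, mem[0x17]=0x5e

MEM[0x06,0x08,0x17] = d0 5e 5e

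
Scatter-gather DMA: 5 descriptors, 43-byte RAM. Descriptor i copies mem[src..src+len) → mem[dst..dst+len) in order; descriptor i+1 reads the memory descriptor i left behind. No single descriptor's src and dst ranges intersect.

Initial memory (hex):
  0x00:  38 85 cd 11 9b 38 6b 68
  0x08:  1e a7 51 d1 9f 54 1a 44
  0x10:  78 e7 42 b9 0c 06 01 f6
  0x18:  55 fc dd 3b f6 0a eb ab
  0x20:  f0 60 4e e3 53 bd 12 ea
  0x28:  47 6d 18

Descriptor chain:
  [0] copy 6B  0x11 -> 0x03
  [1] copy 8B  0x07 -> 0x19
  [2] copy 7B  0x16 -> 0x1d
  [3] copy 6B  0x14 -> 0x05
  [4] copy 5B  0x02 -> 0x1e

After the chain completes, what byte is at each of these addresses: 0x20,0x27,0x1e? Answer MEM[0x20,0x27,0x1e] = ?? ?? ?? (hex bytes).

#0 dst[0x03+6] := {0xe7,0x42,0xb9,0x0c,0x06,0x01}
#1 dst[0x19+8] := {0x06,0x01,0xa7,0x51,0xd1,0x9f,0x54,0x1a}
#2 dst[0x1d+7] := {0x01,0xf6,0x55,0x06,0x01,0xa7,0x51}
#3 dst[0x05+6] := {0x0c,0x06,0x01,0xf6,0x55,0x06}
#4 dst[0x1e+5] := {0xcd,0xe7,0x42,0x0c,0x06}
query mem[0x20]=0x42, mem[0x27]=0xea, mem[0x1e]=0xcd

MEM[0x20,0x27,0x1e] = 42 ea cd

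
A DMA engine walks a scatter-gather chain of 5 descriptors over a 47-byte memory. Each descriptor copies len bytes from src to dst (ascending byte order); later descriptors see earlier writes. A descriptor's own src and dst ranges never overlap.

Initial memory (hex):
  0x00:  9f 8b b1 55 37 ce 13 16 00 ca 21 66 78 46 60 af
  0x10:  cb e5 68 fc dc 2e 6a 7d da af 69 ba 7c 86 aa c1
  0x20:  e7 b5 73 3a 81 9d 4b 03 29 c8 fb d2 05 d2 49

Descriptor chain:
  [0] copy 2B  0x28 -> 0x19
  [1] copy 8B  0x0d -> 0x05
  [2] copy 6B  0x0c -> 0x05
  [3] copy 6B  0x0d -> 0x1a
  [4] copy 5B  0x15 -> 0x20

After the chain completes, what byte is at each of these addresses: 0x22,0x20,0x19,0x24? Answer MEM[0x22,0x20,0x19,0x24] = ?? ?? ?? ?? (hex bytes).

[0] 0x28->0x19 len=2 : 29 c8
[1] 0x0d->0x05 len=8 : 46 60 af cb e5 68 fc dc
[2] 0x0c->0x05 len=6 : dc 46 60 af cb e5
[3] 0x0d->0x1a len=6 : 46 60 af cb e5 68
[4] 0x15->0x20 len=5 : 2e 6a 7d da 29
query mem[0x22]=0x7d, mem[0x20]=0x2e, mem[0x19]=0x29, mem[0x24]=0x29

MEM[0x22,0x20,0x19,0x24] = 7d 2e 29 29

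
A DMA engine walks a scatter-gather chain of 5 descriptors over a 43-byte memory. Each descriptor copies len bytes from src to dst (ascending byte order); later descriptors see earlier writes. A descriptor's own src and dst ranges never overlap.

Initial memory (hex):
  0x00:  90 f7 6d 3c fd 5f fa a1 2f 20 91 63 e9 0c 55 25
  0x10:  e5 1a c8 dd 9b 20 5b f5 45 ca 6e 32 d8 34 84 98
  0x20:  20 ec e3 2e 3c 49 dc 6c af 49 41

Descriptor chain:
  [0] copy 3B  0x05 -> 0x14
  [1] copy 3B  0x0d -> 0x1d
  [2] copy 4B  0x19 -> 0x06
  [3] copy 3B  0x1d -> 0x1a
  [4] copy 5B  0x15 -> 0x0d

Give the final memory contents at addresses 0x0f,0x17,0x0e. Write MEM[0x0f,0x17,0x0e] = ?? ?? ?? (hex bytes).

D0: mem[0x14..0x16] <- [5f fa a1]
D1: mem[0x1d..0x1f] <- [0c 55 25]
D2: mem[0x06..0x09] <- [ca 6e 32 d8]
D3: mem[0x1a..0x1c] <- [0c 55 25]
D4: mem[0x0d..0x11] <- [fa a1 f5 45 ca]
query mem[0x0f]=0xf5, mem[0x17]=0xf5, mem[0x0e]=0xa1

MEM[0x0f,0x17,0x0e] = f5 f5 a1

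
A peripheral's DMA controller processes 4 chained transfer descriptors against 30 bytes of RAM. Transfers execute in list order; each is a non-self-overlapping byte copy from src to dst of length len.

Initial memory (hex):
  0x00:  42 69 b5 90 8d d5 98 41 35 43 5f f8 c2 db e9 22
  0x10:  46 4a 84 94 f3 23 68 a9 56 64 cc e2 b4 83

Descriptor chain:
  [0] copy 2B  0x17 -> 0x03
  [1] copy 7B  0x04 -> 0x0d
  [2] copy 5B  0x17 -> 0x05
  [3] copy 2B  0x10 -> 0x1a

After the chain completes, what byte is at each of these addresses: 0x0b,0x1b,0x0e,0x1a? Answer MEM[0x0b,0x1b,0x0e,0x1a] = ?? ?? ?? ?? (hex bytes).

MEM[0x0b,0x1b,0x0e,0x1a] = f8 35 d5 41

#0 dst[0x03+2] := {0xa9,0x56}
#1 dst[0x0d+7] := {0x56,0xd5,0x98,0x41,0x35,0x43,0x5f}
#2 dst[0x05+5] := {0xa9,0x56,0x64,0xcc,0xe2}
#3 dst[0x1a+2] := {0x41,0x35}
query mem[0x0b]=0xf8, mem[0x1b]=0x35, mem[0x0e]=0xd5, mem[0x1a]=0x41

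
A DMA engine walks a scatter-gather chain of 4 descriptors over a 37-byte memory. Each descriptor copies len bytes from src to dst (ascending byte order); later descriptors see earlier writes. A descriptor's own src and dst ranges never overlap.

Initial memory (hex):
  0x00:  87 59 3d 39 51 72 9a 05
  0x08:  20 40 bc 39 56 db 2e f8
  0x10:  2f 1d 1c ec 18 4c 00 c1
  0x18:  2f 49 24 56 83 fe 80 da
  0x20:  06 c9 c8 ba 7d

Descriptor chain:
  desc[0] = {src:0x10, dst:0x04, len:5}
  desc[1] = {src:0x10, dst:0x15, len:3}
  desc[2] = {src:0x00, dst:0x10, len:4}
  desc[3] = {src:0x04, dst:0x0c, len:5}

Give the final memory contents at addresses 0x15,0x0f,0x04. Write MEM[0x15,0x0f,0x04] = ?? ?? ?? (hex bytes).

#0 dst[0x04+5] := {0x2f,0x1d,0x1c,0xec,0x18}
#1 dst[0x15+3] := {0x2f,0x1d,0x1c}
#2 dst[0x10+4] := {0x87,0x59,0x3d,0x39}
#3 dst[0x0c+5] := {0x2f,0x1d,0x1c,0xec,0x18}
query mem[0x15]=0x2f, mem[0x0f]=0xec, mem[0x04]=0x2f

MEM[0x15,0x0f,0x04] = 2f ec 2f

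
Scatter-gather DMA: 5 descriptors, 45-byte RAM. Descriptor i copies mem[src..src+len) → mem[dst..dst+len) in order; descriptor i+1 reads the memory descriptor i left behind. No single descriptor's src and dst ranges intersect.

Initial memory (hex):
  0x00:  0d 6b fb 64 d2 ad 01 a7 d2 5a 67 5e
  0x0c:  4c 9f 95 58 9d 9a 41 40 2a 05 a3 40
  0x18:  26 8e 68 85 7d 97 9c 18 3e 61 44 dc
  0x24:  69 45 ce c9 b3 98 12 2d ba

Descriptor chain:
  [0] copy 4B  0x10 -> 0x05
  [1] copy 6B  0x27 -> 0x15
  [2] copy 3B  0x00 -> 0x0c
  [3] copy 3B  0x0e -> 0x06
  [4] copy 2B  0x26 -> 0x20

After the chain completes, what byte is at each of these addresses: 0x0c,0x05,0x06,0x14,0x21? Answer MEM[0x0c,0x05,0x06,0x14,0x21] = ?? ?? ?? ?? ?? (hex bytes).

MEM[0x0c,0x05,0x06,0x14,0x21] = 0d 9d fb 2a c9

[0] 0x10->0x05 len=4 : 9d 9a 41 40
[1] 0x27->0x15 len=6 : c9 b3 98 12 2d ba
[2] 0x00->0x0c len=3 : 0d 6b fb
[3] 0x0e->0x06 len=3 : fb 58 9d
[4] 0x26->0x20 len=2 : ce c9
query mem[0x0c]=0x0d, mem[0x05]=0x9d, mem[0x06]=0xfb, mem[0x14]=0x2a, mem[0x21]=0xc9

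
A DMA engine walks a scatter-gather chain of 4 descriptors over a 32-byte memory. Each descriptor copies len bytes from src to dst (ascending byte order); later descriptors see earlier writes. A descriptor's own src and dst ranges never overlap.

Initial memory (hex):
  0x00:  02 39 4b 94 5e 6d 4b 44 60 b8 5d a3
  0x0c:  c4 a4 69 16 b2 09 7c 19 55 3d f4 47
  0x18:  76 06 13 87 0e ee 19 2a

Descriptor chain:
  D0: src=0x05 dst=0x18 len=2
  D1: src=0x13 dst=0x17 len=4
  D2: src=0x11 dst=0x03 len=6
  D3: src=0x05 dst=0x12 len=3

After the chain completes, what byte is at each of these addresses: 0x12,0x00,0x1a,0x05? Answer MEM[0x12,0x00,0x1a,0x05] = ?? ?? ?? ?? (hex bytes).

D0: mem[0x18..0x19] <- [6d 4b]
D1: mem[0x17..0x1a] <- [19 55 3d f4]
D2: mem[0x03..0x08] <- [09 7c 19 55 3d f4]
D3: mem[0x12..0x14] <- [19 55 3d]
query mem[0x12]=0x19, mem[0x00]=0x02, mem[0x1a]=0xf4, mem[0x05]=0x19

MEM[0x12,0x00,0x1a,0x05] = 19 02 f4 19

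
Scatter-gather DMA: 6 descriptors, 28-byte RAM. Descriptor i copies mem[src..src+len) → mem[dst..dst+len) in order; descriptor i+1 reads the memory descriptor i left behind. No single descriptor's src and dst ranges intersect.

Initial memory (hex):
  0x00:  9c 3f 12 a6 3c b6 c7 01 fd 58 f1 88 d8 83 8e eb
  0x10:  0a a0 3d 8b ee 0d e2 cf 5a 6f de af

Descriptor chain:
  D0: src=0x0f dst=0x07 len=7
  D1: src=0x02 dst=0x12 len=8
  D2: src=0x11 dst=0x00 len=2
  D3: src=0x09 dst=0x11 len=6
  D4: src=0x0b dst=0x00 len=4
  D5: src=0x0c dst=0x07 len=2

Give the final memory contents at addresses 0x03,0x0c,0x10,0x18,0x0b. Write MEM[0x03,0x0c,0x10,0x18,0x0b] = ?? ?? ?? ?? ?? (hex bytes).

MEM[0x03,0x0c,0x10,0x18,0x0b] = 8e ee 0a 0a 8b

D0: mem[0x07..0x0d] <- [eb 0a a0 3d 8b ee 0d]
D1: mem[0x12..0x19] <- [12 a6 3c b6 c7 eb 0a a0]
D2: mem[0x00..0x01] <- [a0 12]
D3: mem[0x11..0x16] <- [a0 3d 8b ee 0d 8e]
D4: mem[0x00..0x03] <- [8b ee 0d 8e]
D5: mem[0x07..0x08] <- [ee 0d]
query mem[0x03]=0x8e, mem[0x0c]=0xee, mem[0x10]=0x0a, mem[0x18]=0x0a, mem[0x0b]=0x8b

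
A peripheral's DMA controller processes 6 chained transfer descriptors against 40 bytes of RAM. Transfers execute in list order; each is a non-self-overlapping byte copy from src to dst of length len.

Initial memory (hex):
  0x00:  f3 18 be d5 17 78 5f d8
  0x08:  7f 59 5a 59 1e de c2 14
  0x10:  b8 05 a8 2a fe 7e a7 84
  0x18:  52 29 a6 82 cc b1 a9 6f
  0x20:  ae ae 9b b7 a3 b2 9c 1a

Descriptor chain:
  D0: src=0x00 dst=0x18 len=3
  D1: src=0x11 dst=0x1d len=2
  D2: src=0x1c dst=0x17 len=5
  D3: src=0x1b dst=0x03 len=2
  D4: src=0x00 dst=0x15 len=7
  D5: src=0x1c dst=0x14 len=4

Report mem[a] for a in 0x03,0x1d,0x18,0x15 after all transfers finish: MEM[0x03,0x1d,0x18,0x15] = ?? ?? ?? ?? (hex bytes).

D0: mem[0x18..0x1a] <- [f3 18 be]
D1: mem[0x1d..0x1e] <- [05 a8]
D2: mem[0x17..0x1b] <- [cc 05 a8 6f ae]
D3: mem[0x03..0x04] <- [ae cc]
D4: mem[0x15..0x1b] <- [f3 18 be ae cc 78 5f]
D5: mem[0x14..0x17] <- [cc 05 a8 6f]
query mem[0x03]=0xae, mem[0x1d]=0x05, mem[0x18]=0xae, mem[0x15]=0x05

MEM[0x03,0x1d,0x18,0x15] = ae 05 ae 05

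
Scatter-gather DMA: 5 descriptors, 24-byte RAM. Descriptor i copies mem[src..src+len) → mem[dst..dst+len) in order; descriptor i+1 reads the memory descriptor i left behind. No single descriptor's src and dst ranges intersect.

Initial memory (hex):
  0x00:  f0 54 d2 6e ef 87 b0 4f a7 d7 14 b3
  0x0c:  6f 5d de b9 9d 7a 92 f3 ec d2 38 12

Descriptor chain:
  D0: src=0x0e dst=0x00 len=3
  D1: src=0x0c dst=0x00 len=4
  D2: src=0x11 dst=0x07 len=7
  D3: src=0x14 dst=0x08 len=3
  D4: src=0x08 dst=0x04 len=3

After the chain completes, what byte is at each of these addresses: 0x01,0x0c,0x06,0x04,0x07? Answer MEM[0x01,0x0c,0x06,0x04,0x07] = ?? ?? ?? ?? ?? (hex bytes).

#0 dst[0x00+3] := {0xde,0xb9,0x9d}
#1 dst[0x00+4] := {0x6f,0x5d,0xde,0xb9}
#2 dst[0x07+7] := {0x7a,0x92,0xf3,0xec,0xd2,0x38,0x12}
#3 dst[0x08+3] := {0xec,0xd2,0x38}
#4 dst[0x04+3] := {0xec,0xd2,0x38}
query mem[0x01]=0x5d, mem[0x0c]=0x38, mem[0x06]=0x38, mem[0x04]=0xec, mem[0x07]=0x7a

MEM[0x01,0x0c,0x06,0x04,0x07] = 5d 38 38 ec 7a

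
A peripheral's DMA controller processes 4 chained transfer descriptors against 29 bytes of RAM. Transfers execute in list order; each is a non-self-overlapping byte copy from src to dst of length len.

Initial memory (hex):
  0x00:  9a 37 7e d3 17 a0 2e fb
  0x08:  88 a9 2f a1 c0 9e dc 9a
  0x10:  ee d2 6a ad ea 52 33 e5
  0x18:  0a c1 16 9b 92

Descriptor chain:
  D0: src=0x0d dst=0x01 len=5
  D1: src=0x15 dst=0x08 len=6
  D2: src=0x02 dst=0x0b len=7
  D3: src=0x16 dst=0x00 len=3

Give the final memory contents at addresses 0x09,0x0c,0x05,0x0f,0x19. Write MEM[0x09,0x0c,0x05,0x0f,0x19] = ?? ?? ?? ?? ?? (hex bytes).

#0 dst[0x01+5] := {0x9e,0xdc,0x9a,0xee,0xd2}
#1 dst[0x08+6] := {0x52,0x33,0xe5,0x0a,0xc1,0x16}
#2 dst[0x0b+7] := {0xdc,0x9a,0xee,0xd2,0x2e,0xfb,0x52}
#3 dst[0x00+3] := {0x33,0xe5,0x0a}
query mem[0x09]=0x33, mem[0x0c]=0x9a, mem[0x05]=0xd2, mem[0x0f]=0x2e, mem[0x19]=0xc1

MEM[0x09,0x0c,0x05,0x0f,0x19] = 33 9a d2 2e c1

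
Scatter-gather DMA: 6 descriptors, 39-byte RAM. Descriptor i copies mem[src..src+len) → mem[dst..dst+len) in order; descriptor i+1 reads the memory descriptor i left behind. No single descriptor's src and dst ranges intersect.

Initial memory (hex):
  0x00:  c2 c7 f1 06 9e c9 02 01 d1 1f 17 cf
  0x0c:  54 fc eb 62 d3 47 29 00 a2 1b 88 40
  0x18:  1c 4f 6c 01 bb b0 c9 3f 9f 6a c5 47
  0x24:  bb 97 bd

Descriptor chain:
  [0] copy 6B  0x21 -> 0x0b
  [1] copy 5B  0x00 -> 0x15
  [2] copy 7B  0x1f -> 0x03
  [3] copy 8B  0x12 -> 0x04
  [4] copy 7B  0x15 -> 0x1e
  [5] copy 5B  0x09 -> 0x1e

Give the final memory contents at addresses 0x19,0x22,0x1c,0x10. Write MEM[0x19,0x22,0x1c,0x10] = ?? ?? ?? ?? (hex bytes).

  after D0: wrote 6B at 0x0b = 6ac547bb97bd
  after D1: wrote 5B at 0x15 = c2c7f1069e
  after D2: wrote 7B at 0x03 = 3f9f6ac547bb97
  after D3: wrote 8B at 0x04 = 2900a2c2c7f1069e
  after D4: wrote 7B at 0x1e = c2c7f1069e6c01
  after D5: wrote 5B at 0x1e = f1069ec547
query mem[0x19]=0x9e, mem[0x22]=0x47, mem[0x1c]=0xbb, mem[0x10]=0xbd

MEM[0x19,0x22,0x1c,0x10] = 9e 47 bb bd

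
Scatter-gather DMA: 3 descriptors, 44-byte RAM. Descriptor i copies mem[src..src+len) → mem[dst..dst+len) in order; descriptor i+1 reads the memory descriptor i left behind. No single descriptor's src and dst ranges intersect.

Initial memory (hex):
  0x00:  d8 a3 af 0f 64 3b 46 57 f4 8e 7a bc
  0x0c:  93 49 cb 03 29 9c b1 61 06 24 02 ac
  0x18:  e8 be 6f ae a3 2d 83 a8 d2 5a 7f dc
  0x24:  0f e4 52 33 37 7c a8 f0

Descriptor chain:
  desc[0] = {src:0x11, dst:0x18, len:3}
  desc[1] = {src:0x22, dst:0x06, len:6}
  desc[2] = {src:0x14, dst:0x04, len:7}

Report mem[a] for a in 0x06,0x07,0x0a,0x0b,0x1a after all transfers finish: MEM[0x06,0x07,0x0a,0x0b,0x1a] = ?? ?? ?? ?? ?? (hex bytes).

MEM[0x06,0x07,0x0a,0x0b,0x1a] = 02 ac 61 33 61

  after D0: wrote 3B at 0x18 = 9cb161
  after D1: wrote 6B at 0x06 = 7fdc0fe45233
  after D2: wrote 7B at 0x04 = 062402ac9cb161
query mem[0x06]=0x02, mem[0x07]=0xac, mem[0x0a]=0x61, mem[0x0b]=0x33, mem[0x1a]=0x61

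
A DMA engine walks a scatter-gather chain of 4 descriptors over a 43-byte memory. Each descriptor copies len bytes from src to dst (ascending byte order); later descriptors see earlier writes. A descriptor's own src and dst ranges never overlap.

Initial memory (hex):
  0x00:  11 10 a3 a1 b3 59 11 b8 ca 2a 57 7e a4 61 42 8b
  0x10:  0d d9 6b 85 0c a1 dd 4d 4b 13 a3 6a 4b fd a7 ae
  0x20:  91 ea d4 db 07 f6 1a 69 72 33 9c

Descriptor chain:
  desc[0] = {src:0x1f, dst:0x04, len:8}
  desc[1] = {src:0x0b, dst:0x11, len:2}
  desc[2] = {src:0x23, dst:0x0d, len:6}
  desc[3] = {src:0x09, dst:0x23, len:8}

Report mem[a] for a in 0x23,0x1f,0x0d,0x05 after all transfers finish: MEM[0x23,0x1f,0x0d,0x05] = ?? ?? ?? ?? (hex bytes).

D0: mem[0x04..0x0b] <- [ae 91 ea d4 db 07 f6 1a]
D1: mem[0x11..0x12] <- [1a a4]
D2: mem[0x0d..0x12] <- [db 07 f6 1a 69 72]
D3: mem[0x23..0x2a] <- [07 f6 1a a4 db 07 f6 1a]
query mem[0x23]=0x07, mem[0x1f]=0xae, mem[0x0d]=0xdb, mem[0x05]=0x91

MEM[0x23,0x1f,0x0d,0x05] = 07 ae db 91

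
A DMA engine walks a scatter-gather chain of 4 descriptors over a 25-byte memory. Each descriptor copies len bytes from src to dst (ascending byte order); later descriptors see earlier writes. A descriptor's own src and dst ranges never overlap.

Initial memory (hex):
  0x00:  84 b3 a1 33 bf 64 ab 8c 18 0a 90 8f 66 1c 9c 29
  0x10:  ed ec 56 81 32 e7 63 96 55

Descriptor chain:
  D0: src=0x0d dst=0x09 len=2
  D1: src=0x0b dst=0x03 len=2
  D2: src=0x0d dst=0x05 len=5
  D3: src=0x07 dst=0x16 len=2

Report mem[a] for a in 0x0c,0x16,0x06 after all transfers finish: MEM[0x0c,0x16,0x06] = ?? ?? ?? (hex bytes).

MEM[0x0c,0x16,0x06] = 66 29 9c

D0: mem[0x09..0x0a] <- [1c 9c]
D1: mem[0x03..0x04] <- [8f 66]
D2: mem[0x05..0x09] <- [1c 9c 29 ed ec]
D3: mem[0x16..0x17] <- [29 ed]
query mem[0x0c]=0x66, mem[0x16]=0x29, mem[0x06]=0x9c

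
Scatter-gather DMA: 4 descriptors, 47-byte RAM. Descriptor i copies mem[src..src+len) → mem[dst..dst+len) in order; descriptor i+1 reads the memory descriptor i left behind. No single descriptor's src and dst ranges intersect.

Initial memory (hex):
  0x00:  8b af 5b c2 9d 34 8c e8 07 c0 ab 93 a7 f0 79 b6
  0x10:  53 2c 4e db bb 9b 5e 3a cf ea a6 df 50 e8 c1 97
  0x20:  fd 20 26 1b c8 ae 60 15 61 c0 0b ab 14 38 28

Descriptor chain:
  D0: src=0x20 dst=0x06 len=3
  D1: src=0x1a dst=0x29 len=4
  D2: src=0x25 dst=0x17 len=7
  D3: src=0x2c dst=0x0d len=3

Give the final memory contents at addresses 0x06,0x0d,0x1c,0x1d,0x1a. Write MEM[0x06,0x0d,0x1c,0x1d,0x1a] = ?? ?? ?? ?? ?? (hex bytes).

MEM[0x06,0x0d,0x1c,0x1d,0x1a] = fd e8 df 50 61

D0: mem[0x06..0x08] <- [fd 20 26]
D1: mem[0x29..0x2c] <- [a6 df 50 e8]
D2: mem[0x17..0x1d] <- [ae 60 15 61 a6 df 50]
D3: mem[0x0d..0x0f] <- [e8 38 28]
query mem[0x06]=0xfd, mem[0x0d]=0xe8, mem[0x1c]=0xdf, mem[0x1d]=0x50, mem[0x1a]=0x61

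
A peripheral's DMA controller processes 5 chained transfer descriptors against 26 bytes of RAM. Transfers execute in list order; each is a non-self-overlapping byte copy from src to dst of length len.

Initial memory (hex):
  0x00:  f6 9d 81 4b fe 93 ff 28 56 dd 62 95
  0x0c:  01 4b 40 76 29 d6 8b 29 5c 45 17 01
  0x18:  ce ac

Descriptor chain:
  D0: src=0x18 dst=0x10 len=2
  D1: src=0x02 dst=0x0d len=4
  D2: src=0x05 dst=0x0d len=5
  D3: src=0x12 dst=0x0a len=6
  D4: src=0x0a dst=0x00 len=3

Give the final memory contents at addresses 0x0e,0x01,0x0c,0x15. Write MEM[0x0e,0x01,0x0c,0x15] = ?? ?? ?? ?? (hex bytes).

#0 dst[0x10+2] := {0xce,0xac}
#1 dst[0x0d+4] := {0x81,0x4b,0xfe,0x93}
#2 dst[0x0d+5] := {0x93,0xff,0x28,0x56,0xdd}
#3 dst[0x0a+6] := {0x8b,0x29,0x5c,0x45,0x17,0x01}
#4 dst[0x00+3] := {0x8b,0x29,0x5c}
query mem[0x0e]=0x17, mem[0x01]=0x29, mem[0x0c]=0x5c, mem[0x15]=0x45

MEM[0x0e,0x01,0x0c,0x15] = 17 29 5c 45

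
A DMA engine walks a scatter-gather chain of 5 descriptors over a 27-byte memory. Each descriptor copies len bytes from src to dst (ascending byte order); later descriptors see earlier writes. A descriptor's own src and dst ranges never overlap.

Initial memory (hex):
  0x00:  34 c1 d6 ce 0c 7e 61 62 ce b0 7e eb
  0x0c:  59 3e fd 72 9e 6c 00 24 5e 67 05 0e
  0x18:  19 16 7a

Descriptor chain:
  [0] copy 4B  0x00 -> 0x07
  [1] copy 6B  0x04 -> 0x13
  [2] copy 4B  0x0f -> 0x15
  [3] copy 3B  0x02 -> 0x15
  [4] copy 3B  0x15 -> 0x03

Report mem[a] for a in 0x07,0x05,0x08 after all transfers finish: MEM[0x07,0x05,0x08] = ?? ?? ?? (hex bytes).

MEM[0x07,0x05,0x08] = 34 0c c1

D0: mem[0x07..0x0a] <- [34 c1 d6 ce]
D1: mem[0x13..0x18] <- [0c 7e 61 34 c1 d6]
D2: mem[0x15..0x18] <- [72 9e 6c 00]
D3: mem[0x15..0x17] <- [d6 ce 0c]
D4: mem[0x03..0x05] <- [d6 ce 0c]
query mem[0x07]=0x34, mem[0x05]=0x0c, mem[0x08]=0xc1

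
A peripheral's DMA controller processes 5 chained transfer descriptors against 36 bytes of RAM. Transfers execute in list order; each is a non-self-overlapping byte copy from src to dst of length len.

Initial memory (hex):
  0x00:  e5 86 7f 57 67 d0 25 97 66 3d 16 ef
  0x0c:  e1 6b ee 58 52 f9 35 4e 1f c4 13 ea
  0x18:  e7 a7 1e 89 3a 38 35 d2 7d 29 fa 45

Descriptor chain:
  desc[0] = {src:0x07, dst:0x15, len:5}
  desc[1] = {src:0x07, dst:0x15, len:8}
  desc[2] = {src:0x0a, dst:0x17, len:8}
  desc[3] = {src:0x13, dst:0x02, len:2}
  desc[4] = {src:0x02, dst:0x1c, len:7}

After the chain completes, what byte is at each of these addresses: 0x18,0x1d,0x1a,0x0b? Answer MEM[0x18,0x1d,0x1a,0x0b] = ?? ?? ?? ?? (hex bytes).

MEM[0x18,0x1d,0x1a,0x0b] = ef 1f 6b ef

D0: mem[0x15..0x19] <- [97 66 3d 16 ef]
D1: mem[0x15..0x1c] <- [97 66 3d 16 ef e1 6b ee]
D2: mem[0x17..0x1e] <- [16 ef e1 6b ee 58 52 f9]
D3: mem[0x02..0x03] <- [4e 1f]
D4: mem[0x1c..0x22] <- [4e 1f 67 d0 25 97 66]
query mem[0x18]=0xef, mem[0x1d]=0x1f, mem[0x1a]=0x6b, mem[0x0b]=0xef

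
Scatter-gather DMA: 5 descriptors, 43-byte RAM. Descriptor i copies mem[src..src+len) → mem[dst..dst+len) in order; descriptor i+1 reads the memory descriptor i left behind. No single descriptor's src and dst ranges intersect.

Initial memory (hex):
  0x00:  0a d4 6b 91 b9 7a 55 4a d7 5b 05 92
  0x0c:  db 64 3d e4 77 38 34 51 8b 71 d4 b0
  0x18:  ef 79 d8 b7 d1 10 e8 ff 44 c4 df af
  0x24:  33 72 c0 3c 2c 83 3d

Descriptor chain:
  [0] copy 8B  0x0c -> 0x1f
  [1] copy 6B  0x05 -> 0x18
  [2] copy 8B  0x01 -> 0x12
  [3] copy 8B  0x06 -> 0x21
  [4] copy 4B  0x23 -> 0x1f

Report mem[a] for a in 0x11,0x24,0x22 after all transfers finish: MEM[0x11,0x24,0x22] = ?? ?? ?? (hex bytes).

#0 dst[0x1f+8] := {0xdb,0x64,0x3d,0xe4,0x77,0x38,0x34,0x51}
#1 dst[0x18+6] := {0x7a,0x55,0x4a,0xd7,0x5b,0x05}
#2 dst[0x12+8] := {0xd4,0x6b,0x91,0xb9,0x7a,0x55,0x4a,0xd7}
#3 dst[0x21+8] := {0x55,0x4a,0xd7,0x5b,0x05,0x92,0xdb,0x64}
#4 dst[0x1f+4] := {0xd7,0x5b,0x05,0x92}
query mem[0x11]=0x38, mem[0x24]=0x5b, mem[0x22]=0x92

MEM[0x11,0x24,0x22] = 38 5b 92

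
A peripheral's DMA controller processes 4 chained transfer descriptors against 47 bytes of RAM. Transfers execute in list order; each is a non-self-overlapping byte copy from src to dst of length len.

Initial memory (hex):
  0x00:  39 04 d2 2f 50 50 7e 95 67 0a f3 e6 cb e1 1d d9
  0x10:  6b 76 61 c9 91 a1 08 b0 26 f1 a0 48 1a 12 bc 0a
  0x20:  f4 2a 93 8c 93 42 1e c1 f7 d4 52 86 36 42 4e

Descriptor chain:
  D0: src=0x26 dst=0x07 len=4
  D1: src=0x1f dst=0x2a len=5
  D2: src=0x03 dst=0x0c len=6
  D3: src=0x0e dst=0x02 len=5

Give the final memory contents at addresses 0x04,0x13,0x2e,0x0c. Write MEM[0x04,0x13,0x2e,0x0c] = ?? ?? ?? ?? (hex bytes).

#0 dst[0x07+4] := {0x1e,0xc1,0xf7,0xd4}
#1 dst[0x2a+5] := {0x0a,0xf4,0x2a,0x93,0x8c}
#2 dst[0x0c+6] := {0x2f,0x50,0x50,0x7e,0x1e,0xc1}
#3 dst[0x02+5] := {0x50,0x7e,0x1e,0xc1,0x61}
query mem[0x04]=0x1e, mem[0x13]=0xc9, mem[0x2e]=0x8c, mem[0x0c]=0x2f

MEM[0x04,0x13,0x2e,0x0c] = 1e c9 8c 2f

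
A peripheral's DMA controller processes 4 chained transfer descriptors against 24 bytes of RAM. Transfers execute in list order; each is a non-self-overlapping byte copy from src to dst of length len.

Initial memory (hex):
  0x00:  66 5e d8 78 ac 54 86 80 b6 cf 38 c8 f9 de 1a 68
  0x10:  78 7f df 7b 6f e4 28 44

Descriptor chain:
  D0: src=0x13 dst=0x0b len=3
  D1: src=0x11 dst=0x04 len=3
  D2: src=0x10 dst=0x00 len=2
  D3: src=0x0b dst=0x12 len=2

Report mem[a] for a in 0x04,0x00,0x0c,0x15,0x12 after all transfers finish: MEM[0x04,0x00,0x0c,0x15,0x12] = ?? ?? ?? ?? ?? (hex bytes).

D0: mem[0x0b..0x0d] <- [7b 6f e4]
D1: mem[0x04..0x06] <- [7f df 7b]
D2: mem[0x00..0x01] <- [78 7f]
D3: mem[0x12..0x13] <- [7b 6f]
query mem[0x04]=0x7f, mem[0x00]=0x78, mem[0x0c]=0x6f, mem[0x15]=0xe4, mem[0x12]=0x7b

MEM[0x04,0x00,0x0c,0x15,0x12] = 7f 78 6f e4 7b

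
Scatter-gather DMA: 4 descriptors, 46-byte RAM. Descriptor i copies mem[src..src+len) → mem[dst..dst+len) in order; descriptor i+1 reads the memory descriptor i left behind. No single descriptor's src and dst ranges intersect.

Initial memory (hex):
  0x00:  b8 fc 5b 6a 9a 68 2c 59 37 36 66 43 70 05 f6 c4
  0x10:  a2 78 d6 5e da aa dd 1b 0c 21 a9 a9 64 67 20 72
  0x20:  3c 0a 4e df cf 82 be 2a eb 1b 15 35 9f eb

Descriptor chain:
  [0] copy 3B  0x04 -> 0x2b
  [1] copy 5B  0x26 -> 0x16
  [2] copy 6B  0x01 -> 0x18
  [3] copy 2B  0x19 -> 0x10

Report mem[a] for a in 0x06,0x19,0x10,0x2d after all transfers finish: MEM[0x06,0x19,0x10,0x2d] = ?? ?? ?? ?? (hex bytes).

MEM[0x06,0x19,0x10,0x2d] = 2c 5b 5b 2c

#0 dst[0x2b+3] := {0x9a,0x68,0x2c}
#1 dst[0x16+5] := {0xbe,0x2a,0xeb,0x1b,0x15}
#2 dst[0x18+6] := {0xfc,0x5b,0x6a,0x9a,0x68,0x2c}
#3 dst[0x10+2] := {0x5b,0x6a}
query mem[0x06]=0x2c, mem[0x19]=0x5b, mem[0x10]=0x5b, mem[0x2d]=0x2c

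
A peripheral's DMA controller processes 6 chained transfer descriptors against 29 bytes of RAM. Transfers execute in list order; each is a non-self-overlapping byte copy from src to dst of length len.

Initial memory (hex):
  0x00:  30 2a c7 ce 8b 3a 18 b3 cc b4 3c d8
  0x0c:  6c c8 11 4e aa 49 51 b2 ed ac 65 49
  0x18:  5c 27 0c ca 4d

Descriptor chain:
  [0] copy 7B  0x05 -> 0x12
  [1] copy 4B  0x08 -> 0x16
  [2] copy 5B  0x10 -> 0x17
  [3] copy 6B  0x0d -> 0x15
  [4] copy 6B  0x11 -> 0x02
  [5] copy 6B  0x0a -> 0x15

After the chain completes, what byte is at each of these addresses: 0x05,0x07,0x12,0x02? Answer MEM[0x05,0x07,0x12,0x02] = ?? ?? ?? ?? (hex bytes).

MEM[0x05,0x07,0x12,0x02] = b3 11 3a 49

[0] 0x05->0x12 len=7 : 3a 18 b3 cc b4 3c d8
[1] 0x08->0x16 len=4 : cc b4 3c d8
[2] 0x10->0x17 len=5 : aa 49 3a 18 b3
[3] 0x0d->0x15 len=6 : c8 11 4e aa 49 3a
[4] 0x11->0x02 len=6 : 49 3a 18 b3 c8 11
[5] 0x0a->0x15 len=6 : 3c d8 6c c8 11 4e
query mem[0x05]=0xb3, mem[0x07]=0x11, mem[0x12]=0x3a, mem[0x02]=0x49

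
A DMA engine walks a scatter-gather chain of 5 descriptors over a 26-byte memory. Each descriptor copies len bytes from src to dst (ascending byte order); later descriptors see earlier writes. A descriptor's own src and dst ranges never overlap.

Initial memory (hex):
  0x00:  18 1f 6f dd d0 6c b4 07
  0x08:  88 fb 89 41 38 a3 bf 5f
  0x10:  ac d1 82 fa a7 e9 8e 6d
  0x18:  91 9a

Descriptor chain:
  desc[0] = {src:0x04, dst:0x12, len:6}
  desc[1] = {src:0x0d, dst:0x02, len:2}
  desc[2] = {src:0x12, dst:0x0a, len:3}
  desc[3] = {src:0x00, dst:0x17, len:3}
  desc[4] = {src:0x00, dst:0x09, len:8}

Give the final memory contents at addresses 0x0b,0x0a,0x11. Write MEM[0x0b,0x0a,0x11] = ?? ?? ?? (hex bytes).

MEM[0x0b,0x0a,0x11] = a3 1f d1

  after D0: wrote 6B at 0x12 = d06cb40788fb
  after D1: wrote 2B at 0x02 = a3bf
  after D2: wrote 3B at 0x0a = d06cb4
  after D3: wrote 3B at 0x17 = 181fa3
  after D4: wrote 8B at 0x09 = 181fa3bfd06cb407
query mem[0x0b]=0xa3, mem[0x0a]=0x1f, mem[0x11]=0xd1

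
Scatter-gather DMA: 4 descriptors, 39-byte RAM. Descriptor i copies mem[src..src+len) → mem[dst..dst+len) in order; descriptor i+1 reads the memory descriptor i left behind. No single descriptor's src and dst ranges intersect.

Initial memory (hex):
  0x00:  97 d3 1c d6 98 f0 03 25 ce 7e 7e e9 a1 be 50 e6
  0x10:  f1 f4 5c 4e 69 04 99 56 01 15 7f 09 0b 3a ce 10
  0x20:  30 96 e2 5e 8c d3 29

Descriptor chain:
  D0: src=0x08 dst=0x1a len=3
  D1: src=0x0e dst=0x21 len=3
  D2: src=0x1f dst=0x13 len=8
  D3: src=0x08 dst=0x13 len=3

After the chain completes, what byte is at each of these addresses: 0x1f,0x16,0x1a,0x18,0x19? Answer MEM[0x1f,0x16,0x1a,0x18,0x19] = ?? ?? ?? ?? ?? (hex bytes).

D0: mem[0x1a..0x1c] <- [ce 7e 7e]
D1: mem[0x21..0x23] <- [50 e6 f1]
D2: mem[0x13..0x1a] <- [10 30 50 e6 f1 8c d3 29]
D3: mem[0x13..0x15] <- [ce 7e 7e]
query mem[0x1f]=0x10, mem[0x16]=0xe6, mem[0x1a]=0x29, mem[0x18]=0x8c, mem[0x19]=0xd3

MEM[0x1f,0x16,0x1a,0x18,0x19] = 10 e6 29 8c d3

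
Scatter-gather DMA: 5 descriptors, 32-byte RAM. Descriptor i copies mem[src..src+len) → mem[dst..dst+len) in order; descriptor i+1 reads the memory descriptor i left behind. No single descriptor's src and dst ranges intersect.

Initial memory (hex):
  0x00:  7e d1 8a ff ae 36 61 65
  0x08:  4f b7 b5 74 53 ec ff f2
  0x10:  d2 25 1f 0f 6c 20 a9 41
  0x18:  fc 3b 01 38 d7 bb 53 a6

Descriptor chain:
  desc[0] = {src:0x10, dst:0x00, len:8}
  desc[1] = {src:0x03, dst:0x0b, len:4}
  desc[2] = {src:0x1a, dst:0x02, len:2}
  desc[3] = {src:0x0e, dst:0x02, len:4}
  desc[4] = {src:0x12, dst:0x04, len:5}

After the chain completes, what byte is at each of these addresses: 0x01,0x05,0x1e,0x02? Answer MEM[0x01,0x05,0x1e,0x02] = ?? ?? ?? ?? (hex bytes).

[0] 0x10->0x00 len=8 : d2 25 1f 0f 6c 20 a9 41
[1] 0x03->0x0b len=4 : 0f 6c 20 a9
[2] 0x1a->0x02 len=2 : 01 38
[3] 0x0e->0x02 len=4 : a9 f2 d2 25
[4] 0x12->0x04 len=5 : 1f 0f 6c 20 a9
query mem[0x01]=0x25, mem[0x05]=0x0f, mem[0x1e]=0x53, mem[0x02]=0xa9

MEM[0x01,0x05,0x1e,0x02] = 25 0f 53 a9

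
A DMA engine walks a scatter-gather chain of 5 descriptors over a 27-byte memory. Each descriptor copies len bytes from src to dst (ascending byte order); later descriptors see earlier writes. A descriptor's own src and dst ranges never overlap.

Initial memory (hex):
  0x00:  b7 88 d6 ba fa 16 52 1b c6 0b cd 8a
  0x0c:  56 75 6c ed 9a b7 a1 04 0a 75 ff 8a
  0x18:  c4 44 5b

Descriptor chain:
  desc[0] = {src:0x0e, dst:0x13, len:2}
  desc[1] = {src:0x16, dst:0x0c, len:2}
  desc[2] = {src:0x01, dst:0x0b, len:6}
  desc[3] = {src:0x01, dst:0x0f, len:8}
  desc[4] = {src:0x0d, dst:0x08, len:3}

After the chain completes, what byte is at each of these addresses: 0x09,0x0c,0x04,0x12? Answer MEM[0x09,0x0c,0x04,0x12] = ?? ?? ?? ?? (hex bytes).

MEM[0x09,0x0c,0x04,0x12] = fa d6 fa fa

D0: mem[0x13..0x14] <- [6c ed]
D1: mem[0x0c..0x0d] <- [ff 8a]
D2: mem[0x0b..0x10] <- [88 d6 ba fa 16 52]
D3: mem[0x0f..0x16] <- [88 d6 ba fa 16 52 1b c6]
D4: mem[0x08..0x0a] <- [ba fa 88]
query mem[0x09]=0xfa, mem[0x0c]=0xd6, mem[0x04]=0xfa, mem[0x12]=0xfa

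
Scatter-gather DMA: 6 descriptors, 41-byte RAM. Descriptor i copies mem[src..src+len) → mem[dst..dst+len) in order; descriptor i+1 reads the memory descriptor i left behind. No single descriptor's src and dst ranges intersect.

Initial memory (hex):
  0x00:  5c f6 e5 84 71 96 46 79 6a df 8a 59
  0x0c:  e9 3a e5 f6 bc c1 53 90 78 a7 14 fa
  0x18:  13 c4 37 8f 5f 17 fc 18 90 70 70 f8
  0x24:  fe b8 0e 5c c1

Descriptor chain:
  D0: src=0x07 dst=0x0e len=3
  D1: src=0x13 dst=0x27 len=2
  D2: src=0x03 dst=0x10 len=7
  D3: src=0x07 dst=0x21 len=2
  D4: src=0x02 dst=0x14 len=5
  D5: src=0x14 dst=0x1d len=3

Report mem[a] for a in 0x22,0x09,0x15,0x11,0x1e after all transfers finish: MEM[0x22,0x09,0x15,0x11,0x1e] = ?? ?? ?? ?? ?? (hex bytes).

MEM[0x22,0x09,0x15,0x11,0x1e] = 6a df 84 71 84

  after D0: wrote 3B at 0x0e = 796adf
  after D1: wrote 2B at 0x27 = 9078
  after D2: wrote 7B at 0x10 = 84719646796adf
  after D3: wrote 2B at 0x21 = 796a
  after D4: wrote 5B at 0x14 = e584719646
  after D5: wrote 3B at 0x1d = e58471
query mem[0x22]=0x6a, mem[0x09]=0xdf, mem[0x15]=0x84, mem[0x11]=0x71, mem[0x1e]=0x84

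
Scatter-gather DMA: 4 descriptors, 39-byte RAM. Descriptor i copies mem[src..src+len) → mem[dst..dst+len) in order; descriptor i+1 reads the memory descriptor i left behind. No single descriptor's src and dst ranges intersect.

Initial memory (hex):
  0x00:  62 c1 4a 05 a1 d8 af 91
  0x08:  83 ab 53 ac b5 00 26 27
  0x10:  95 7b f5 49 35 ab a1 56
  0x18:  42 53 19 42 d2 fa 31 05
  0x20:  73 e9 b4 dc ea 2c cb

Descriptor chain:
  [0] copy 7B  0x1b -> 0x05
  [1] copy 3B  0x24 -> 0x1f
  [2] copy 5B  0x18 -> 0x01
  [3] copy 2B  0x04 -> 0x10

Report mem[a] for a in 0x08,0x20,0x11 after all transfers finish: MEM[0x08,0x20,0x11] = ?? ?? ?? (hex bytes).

MEM[0x08,0x20,0x11] = 31 2c d2

  after D0: wrote 7B at 0x05 = 42d2fa310573e9
  after D1: wrote 3B at 0x1f = ea2ccb
  after D2: wrote 5B at 0x01 = 42531942d2
  after D3: wrote 2B at 0x10 = 42d2
query mem[0x08]=0x31, mem[0x20]=0x2c, mem[0x11]=0xd2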